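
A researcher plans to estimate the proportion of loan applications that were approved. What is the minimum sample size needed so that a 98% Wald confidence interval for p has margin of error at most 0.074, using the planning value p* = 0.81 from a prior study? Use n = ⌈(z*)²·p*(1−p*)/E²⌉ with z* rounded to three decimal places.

For 98% confidence, z* = 2.326.
p*(1−p*) = 0.81·0.19 = 0.1539.
Required n before rounding: 5.410276 × 0.1539 / 0.074² = 152.053.
Rounding up, n = 153.

n = 153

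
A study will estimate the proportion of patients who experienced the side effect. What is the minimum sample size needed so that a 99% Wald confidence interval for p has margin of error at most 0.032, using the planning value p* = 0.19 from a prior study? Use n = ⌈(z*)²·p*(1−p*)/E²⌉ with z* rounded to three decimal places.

n = 998

z* = 2.576 at the 99% level.
p*(1−p*) = 0.1539.
Required n before rounding: 6.635776 × 0.1539 / 0.032² = 997.310.
Rounding up, n = 998.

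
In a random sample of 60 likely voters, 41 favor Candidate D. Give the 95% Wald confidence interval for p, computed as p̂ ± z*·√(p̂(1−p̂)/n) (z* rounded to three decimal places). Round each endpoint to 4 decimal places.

The sample proportion is 41/60 = 0.68333.
SE(p̂) = √(0.68333·0.31667/60) = 0.060054.
z* = 1.960 at the 95% level.
Margin of error: 1.960 × 0.060054 = 0.11771.
So the interval runs from 0.5656 to 0.8010.

(0.5656, 0.8010)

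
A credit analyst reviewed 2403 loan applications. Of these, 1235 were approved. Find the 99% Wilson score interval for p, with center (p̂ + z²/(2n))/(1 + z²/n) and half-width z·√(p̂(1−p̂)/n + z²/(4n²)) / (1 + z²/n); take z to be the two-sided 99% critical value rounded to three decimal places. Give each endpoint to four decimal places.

p̂ = 1235/2403 = 0.51394; z = 2.576, so z² = 6.635776.
1 + z²/n = 1.002761.
Center = (0.51394 + 0.001381)/1.002761 = 0.51390.
Radicand: p̂(1−p̂)/n + z²/(4n²) = 0.000103956 + 0.000000287 = 0.000104243.
Half-width = 2.576·√0.000104243/1.002761 = 0.02623.
CI: 0.51390 ± 0.02623 = (0.4877, 0.5401).

(0.4877, 0.5401)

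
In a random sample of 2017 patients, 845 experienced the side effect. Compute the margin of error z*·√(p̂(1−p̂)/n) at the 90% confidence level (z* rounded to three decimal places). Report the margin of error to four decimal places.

p̂ = 845/2017 = 0.41894.
SE(p̂) = √(0.41894·0.58106/2017) = 0.010986.
For 90% confidence, z* = 1.645.
Margin of error = z*·SE = 1.645 × 0.010986 = 0.0181.

ME = 0.0181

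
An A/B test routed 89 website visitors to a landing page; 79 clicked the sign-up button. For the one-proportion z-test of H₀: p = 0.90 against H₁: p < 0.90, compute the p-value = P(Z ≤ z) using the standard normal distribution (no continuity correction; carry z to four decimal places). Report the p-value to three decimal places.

With x = 79 successes in n = 89, p̂ = 0.88764.
Under H₀, SE = √(p₀(1−p₀)/n) = √(0.90·0.10/89) = √0.001011236 = 0.031800.
Test statistic (full precision, shown to 4 dp): z = (79/89 − 0.90)/SE₀ ≈ -0.3887.
From the standard normal, P(Z ≤ z) = 0.349.

p-value = 0.349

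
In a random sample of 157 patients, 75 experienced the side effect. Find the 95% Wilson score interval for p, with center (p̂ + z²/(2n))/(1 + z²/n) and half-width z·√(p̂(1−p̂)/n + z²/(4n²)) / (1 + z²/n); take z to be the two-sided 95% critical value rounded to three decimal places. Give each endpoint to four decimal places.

p̂ = 75/157 = 0.47771; z = 1.960, so z² = 3.841600.
Denominator 1 + z²/n = 1 + 3.841600/157 = 1.024469.
Adjusted center: (0.47771 + z²/(2n))/1.024469 = 0.47824.
Radicand: p̂(1−p̂)/n + z²/(4n²) = 0.001589191 + 0.000038963 = 0.001628154.
Half-width = 1.960·√0.001628154/1.024469 = 0.07720.
CI: 0.47824 ± 0.07720 = (0.4010, 0.5554).

(0.4010, 0.5554)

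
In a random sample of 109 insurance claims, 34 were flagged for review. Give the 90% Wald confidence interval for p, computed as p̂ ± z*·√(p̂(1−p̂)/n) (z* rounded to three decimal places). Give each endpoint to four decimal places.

(0.2389, 0.3849)

The sample proportion is 34/109 = 0.31193.
Standard error of p̂: √(0.214628/109) = √0.001969068 = 0.044374.
z* = 1.645 at the 90% level.
Margin of error: 1.645 × 0.044374 = 0.07300.
CI: 0.31193 ± 0.07300 = (0.2389, 0.3849).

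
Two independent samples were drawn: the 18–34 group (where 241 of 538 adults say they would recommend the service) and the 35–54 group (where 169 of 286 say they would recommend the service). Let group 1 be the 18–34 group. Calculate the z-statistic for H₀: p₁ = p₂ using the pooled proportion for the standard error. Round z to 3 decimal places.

p̂₁ = 241/538 = 0.44796, p̂₂ = 169/286 = 0.59091.
Pooling: p̂ = 410/824 = 0.49757.
Pooled SE = √[0.2499941·0.00535524] ≈ 0.036589.
z = (p̂₁ − p̂₂)/SE = (0.44796 − 0.59091)/0.036589 = -0.14295/0.036589 = -3.907.

z = -3.907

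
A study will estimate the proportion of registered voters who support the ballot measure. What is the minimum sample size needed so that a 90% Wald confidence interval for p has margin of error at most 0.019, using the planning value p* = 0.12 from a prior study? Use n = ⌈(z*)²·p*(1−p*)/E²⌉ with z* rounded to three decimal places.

The 90% critical value is z* = 1.645.
p*(1−p*) = 0.12·0.88 = 0.1056.
(z*)²·p*(1−p*)/E² = 2.706025·0.1056/0.000361 = 791.569.
Rounding up, n = 792.

n = 792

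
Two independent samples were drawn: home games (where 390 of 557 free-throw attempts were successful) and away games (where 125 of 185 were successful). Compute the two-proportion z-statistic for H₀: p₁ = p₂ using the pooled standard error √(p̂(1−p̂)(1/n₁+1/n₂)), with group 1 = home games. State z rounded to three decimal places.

z = 0.627

Sample proportions: p̂₁ = 390/557 = 0.70018 and p̂₂ = 125/185 = 0.67568.
Pooled p̂ = (390+125)/(557+185) = 515/742 = 0.69407.
SE = √[p̂(1−p̂)(1/n₁+1/n₂)] = √[0.69407·0.30593·(1/557+1/185)] ≈ 0.039102.
z = (p̂₁ − p̂₂)/SE = (0.70018 − 0.67568)/0.039102 = 0.02450/0.039102 = 0.627.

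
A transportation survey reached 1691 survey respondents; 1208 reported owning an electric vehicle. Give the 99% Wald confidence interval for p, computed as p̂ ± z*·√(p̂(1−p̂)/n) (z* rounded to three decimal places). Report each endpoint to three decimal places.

With x = 1208 successes in n = 1691, p̂ = 0.71437.
Standard error of p̂: √(0.204045/1691) = √0.000120666 = 0.010985.
The 99% critical value is z* = 2.576.
Margin = 2.576·0.010985 = 0.02830.
Interval: 0.71437 ± 0.02830 → (0.686, 0.743).

(0.686, 0.743)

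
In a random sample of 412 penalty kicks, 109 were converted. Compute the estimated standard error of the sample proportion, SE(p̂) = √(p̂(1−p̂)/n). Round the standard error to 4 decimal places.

With x = 109 successes in n = 412, p̂ = 0.26456.
p̂(1−p̂) = 0.26456·0.73544 = 0.194568.
SE = √(0.194568/412) = 0.0217.

SE = 0.0217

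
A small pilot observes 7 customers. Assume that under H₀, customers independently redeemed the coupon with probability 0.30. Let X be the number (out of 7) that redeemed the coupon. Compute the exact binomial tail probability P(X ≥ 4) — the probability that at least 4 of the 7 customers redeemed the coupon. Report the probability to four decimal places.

P = 0.1260

X ~ Binomial(n=7, p=0.30).
P(X ≥ 4) = C(7,4)·0.30^4·0.70^3 + C(7,5)·0.30^5·0.70^2 + C(7,6)·0.30^6·0.70^1 + C(7,7)·0.30^7·0.70^0.
= 0.097240 + 0.025005 + 0.003572 + 0.000219 = 0.1260.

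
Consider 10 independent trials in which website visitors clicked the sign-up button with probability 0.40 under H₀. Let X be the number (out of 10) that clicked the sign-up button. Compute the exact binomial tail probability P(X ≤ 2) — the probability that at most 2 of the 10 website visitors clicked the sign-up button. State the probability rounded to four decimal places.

X is binomial with n = 10 and p = 0.40.
P(X ≤ 2) = C(10,0)·0.40^0·0.60^10 + C(10,1)·0.40^1·0.60^9 + C(10,2)·0.40^2·0.60^8.
= 0.006047 + 0.040311 + 0.120932 = 0.1673.

P = 0.1673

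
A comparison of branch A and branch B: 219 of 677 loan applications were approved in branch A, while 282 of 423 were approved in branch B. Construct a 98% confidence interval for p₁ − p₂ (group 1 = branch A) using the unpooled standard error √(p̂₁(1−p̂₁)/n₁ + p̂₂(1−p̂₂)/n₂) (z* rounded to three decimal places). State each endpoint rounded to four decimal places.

p̂₁ = 0.32349, p̂₂ = 0.66667, so the observed difference is -0.34318.
Unpooled SE = √(p̂₁(1−p̂₁)/n₁ + p̂₂(1−p̂₂)/n₂) = √(0.000323254 + 0.000525348) = 0.029131.
The 98% critical value is z* = 2.326. Margin of error = 0.06776.
So the interval runs from -0.4109 to -0.2754.

(-0.4109, -0.2754)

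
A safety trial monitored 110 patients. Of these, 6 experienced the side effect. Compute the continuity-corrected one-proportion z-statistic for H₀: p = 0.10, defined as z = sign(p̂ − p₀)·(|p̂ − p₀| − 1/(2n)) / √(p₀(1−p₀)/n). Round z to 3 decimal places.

The sample proportion is 6/110 = 0.05455. p̂ − p₀ = -0.045455.
Continuity correction 1/(2n) = 1/220 = 0.004545.
Corrected numerator: |-0.045455| − 0.004545 = 0.040910.
SE₀ = √(0.10·0.90/110) = 0.028604.
z = (−)0.040910/0.028604 = -1.430.

z = -1.430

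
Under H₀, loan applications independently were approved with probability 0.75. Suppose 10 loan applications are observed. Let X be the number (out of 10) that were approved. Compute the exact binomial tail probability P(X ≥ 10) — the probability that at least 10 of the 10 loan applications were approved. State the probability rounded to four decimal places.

P = 0.0563

X is binomial with n = 10 and p = 0.75.
P(X ≥ 10) = C(10,10)·0.75^10·0.25^0.
= 0.056314 = 0.0563.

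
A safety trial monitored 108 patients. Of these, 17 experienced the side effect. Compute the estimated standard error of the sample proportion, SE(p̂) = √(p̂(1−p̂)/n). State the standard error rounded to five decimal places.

p̂ = 17/108 = 0.15741.
p̂(1−p̂) = 0.132632.
Dividing by n and taking the root: √0.001228074 = 0.03504.

SE = 0.03504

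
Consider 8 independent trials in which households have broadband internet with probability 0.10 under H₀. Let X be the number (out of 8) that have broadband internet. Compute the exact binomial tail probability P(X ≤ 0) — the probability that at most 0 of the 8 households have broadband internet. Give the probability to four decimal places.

P = 0.4305

X ~ Binomial(n=8, p=0.10).
P(X ≤ 0) = C(8,0)·0.10^0·0.90^8.
= 0.430467 = 0.4305.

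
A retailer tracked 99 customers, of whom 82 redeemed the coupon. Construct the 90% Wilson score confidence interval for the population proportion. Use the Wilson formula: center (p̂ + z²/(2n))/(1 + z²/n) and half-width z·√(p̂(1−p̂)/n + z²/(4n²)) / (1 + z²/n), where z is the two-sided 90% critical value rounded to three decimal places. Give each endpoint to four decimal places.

p̂ = 82/99 = 0.82828; z = 1.645, so z² = 2.706025.
1 + z²/n = 1.027334.
Adjusted center: (0.82828 + z²/(2n))/1.027334 = 0.81955.
Radicand: p̂(1−p̂)/n + z²/(4n²) = 0.001436671 + 0.000069024 = 0.001505695.
Half-width = 1.645·√0.001505695/1.027334 = 0.06213.
CI: 0.81955 ± 0.06213 = (0.7574, 0.8817).

(0.7574, 0.8817)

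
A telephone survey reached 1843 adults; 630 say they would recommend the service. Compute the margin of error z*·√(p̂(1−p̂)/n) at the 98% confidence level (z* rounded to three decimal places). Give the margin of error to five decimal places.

ME = 0.02570

p̂ = 630/1843 = 0.34183.
Standard error of p̂: √(0.224984/1843) = √0.000122075 = 0.011049.
The 98% critical value is z* = 2.326.
So ME = 0.02570.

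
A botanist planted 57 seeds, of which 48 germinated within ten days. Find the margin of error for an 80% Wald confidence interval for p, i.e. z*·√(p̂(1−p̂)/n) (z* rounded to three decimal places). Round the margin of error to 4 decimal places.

The sample proportion is 48/57 = 0.84211.
SE = √(p̂(1−p̂)/n) = √(0.132964/57) = 0.048298.
For 80% confidence, z* = 1.282.
Margin of error = z*·SE = 1.282 × 0.048298 = 0.0619.

ME = 0.0619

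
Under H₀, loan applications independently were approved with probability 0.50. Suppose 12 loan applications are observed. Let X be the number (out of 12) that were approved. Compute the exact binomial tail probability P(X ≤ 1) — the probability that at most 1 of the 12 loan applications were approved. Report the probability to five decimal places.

P = 0.00317

X ~ Binomial(n=12, p=0.50).
P(X ≤ 1) = C(12,0)·0.50^0·0.50^12 + C(12,1)·0.50^1·0.50^11.
= 0.000244 + 0.002930 = 0.00317.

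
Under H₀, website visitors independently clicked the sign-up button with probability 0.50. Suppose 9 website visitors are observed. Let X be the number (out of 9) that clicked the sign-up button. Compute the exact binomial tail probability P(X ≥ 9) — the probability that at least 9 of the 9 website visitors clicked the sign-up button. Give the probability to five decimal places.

X ~ Binomial(n=9, p=0.50).
P(X ≥ 9) = C(9,9)·0.50^9·0.50^0.
= 0.001953 = 0.00195.

P = 0.00195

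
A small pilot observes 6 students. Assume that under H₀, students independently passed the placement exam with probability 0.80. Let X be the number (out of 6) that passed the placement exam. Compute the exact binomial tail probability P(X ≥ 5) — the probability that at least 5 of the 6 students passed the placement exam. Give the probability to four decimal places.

X is binomial with n = 6 and p = 0.80.
P(X ≥ 5) = C(6,5)·0.80^5·0.20^1 + C(6,6)·0.80^6·0.20^0.
= 0.393216 + 0.262144 = 0.6554.

P = 0.6554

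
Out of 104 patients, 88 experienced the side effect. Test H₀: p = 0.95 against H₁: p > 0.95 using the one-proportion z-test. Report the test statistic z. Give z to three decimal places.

z = -4.859

p̂ = 88/104 = 0.84615.
SE₀ = √(0.95·0.05/104) = 0.021371.
z = (p̂ − p₀)/SE = (0.84615 − 0.95)/0.021371 = -4.859.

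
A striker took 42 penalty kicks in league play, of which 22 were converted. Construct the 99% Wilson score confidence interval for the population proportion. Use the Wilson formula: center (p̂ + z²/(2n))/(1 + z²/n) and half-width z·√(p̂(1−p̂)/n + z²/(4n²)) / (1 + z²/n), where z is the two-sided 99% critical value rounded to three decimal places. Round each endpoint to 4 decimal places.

Here p̂ = 22/42 = 0.52381 and z = 2.576 (z² = 6.635776).
Denominator 1 + z²/n = 1 + 6.635776/42 = 1.157995.
Center = (0.52381 + 0.078997)/1.157995 = 0.52056.
Radicand: p̂(1−p̂)/n + z²/(4n²) = 0.005938883 + 0.000940444 = 0.006879327.
Half-width = z·√(radicand)/denom = 2.576·0.082942/1.157995 = 0.18451.
Interval: 0.52056 ± 0.18451 → (0.3361, 0.7051).

(0.3361, 0.7051)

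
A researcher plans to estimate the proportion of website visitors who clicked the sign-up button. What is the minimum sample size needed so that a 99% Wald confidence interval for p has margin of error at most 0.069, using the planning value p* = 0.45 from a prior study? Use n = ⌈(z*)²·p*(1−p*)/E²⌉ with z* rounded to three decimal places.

n = 345

For 99% confidence, z* = 2.576.
p*(1−p*) = 0.2475.
Required n before rounding: 6.635776 × 0.2475 / 0.069² = 344.960.
⌈344.960⌉ = 345.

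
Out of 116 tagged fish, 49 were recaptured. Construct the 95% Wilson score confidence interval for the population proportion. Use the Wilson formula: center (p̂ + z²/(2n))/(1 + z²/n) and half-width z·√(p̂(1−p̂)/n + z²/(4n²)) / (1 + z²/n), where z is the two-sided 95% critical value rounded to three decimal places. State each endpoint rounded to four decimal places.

p̂ = 49/116 = 0.42241; z = 1.960, so z² = 3.841600.
1 + z²/n = 1.033117.
Center = (0.42241 + 0.016559)/1.033117 = 0.42490.
Radicand: p̂(1−p̂)/n + z²/(4n²) = 0.002103279 + 0.000071373 = 0.002174652.
Half-width = z·√(radicand)/denom = 1.960·0.046633/1.033117 = 0.08847.
CI: 0.42490 ± 0.08847 = (0.3364, 0.5134).

(0.3364, 0.5134)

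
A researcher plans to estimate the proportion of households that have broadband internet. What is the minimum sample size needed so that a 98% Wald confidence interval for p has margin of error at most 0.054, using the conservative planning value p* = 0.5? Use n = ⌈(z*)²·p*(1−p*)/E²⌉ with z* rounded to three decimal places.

n = 464

The 98% critical value is z* = 2.326.
p*(1−p*) = 0.50·0.50 = 0.2500.
(z*)²·p*(1−p*)/E² = 5.410276·0.2500/0.002916 = 463.844.
Rounding up, n = 464.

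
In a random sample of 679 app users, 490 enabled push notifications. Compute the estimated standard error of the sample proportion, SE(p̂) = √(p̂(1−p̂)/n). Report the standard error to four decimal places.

With x = 490 successes in n = 679, p̂ = 0.72165.
p̂(1−p̂) = 0.72165·0.27835 = 0.200871.
SE = √(0.200871/679) = 0.0172.

SE = 0.0172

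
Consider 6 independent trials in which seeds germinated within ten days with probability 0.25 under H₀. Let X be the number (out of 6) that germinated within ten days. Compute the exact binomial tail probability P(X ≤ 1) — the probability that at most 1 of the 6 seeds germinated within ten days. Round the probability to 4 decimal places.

P = 0.5339

X ~ Binomial(n=6, p=0.25).
P(X ≤ 1) = C(6,0)·0.25^0·0.75^6 + C(6,1)·0.25^1·0.75^5.
= 0.177979 + 0.355957 = 0.5339.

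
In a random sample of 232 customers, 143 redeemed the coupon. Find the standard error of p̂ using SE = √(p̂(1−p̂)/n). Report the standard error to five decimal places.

The sample proportion is 143/232 = 0.61638.
p̂(1−p̂) = 0.61638·0.38362 = 0.236456.
Dividing by n and taking the root: √0.001019207 = 0.03193.

SE = 0.03193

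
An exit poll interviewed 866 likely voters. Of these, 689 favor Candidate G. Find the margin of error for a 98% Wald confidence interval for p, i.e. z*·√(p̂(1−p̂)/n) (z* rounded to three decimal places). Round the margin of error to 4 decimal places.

With x = 689 successes in n = 866, p̂ = 0.79561.
SE = √(p̂(1−p̂)/n) = √(0.162614/866) = 0.013703.
z* = 2.326 at the 98% level.
ME = 2.326·0.013703 = 0.0319.

ME = 0.0319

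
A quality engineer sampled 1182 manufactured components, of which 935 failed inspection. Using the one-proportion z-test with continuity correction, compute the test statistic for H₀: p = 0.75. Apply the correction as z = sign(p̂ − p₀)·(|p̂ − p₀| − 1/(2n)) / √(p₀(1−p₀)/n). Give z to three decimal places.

z = 3.224

Sample proportion p̂ = 935/1182 = 0.79103. p̂ − p₀ = 0.041032.
1/(2n) = 0.000423.
Corrected numerator: |0.041032| − 0.000423 = 0.040609.
Under H₀, SE = √(p₀(1−p₀)/n) = √(0.75·0.25/1182) = √0.000158629 = 0.012595.
z = (+)0.040609/0.012595 = 3.224.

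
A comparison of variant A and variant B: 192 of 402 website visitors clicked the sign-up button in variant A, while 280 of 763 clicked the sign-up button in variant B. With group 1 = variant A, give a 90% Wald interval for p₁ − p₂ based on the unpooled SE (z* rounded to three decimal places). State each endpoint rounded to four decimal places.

(0.0606, 0.1607)

p̂₁ = 0.47761, p̂₂ = 0.36697, so the observed difference is 0.11064.
SE = √(0.000620644 + 0.000304461) = √0.000925105 = 0.030416.
For 90% confidence, z* = 1.645. Margin = 1.645·0.030416 = 0.05003.
Interval: 0.11064 ± 0.05003 → (0.0606, 0.1607).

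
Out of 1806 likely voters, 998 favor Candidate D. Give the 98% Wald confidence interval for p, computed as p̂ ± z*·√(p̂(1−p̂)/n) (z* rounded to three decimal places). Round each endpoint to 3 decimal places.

(0.525, 0.580)

The sample proportion is 998/1806 = 0.55260.
SE = √(p̂(1−p̂)/n) = √(0.247233/1806) = 0.011700.
For 98% confidence, z* = 2.326.
Margin of error: 2.326 × 0.011700 = 0.02721.
So the interval runs from 0.525 to 0.580.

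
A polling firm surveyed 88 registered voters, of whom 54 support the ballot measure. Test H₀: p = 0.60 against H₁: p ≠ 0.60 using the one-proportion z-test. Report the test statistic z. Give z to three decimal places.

p̂ = 54/88 = 0.61364.
SE₀ = √(0.60·0.40/88) = 0.052223.
z = (p̂ − p₀)/SE = (0.61364 − 0.60)/0.052223 = 0.261.

z = 0.261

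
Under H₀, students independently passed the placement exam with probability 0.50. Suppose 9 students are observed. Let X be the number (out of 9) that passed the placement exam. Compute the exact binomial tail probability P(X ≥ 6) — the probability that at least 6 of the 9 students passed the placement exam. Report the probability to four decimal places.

P = 0.2539

X ~ Binomial(n=9, p=0.50).
P(X ≥ 6) = C(9,6)·0.50^6·0.50^3 + C(9,7)·0.50^7·0.50^2 + C(9,8)·0.50^8·0.50^1 + C(9,9)·0.50^9·0.50^0.
= 0.164062 + 0.070312 + 0.017578 + 0.001953 = 0.2539.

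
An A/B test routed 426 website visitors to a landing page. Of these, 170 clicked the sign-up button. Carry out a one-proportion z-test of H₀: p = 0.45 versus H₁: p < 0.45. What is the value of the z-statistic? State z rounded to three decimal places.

p̂ = 170/426 = 0.39906.
Null standard error: √(0.45·0.55/426) = √0.000580986 = 0.024104.
Test statistic: z = -0.05094/0.024104 = -2.113.

z = -2.113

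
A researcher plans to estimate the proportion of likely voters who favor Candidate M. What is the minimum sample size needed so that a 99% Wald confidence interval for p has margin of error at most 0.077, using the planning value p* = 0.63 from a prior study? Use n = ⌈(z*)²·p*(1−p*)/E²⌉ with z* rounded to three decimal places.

n = 261

For 99% confidence, z* = 2.576.
p*(1−p*) = 0.63·0.37 = 0.2331.
(z*)²·p*(1−p*)/E² = 6.635776·0.2331/0.005929 = 260.887.
Rounding up, n = 261.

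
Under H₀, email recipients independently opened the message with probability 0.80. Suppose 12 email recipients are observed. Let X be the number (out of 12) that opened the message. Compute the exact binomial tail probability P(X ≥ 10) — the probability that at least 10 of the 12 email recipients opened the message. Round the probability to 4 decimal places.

X is binomial with n = 12 and p = 0.80.
P(X ≥ 10) = C(12,10)·0.80^10·0.20^2 + C(12,11)·0.80^11·0.20^1 + C(12,12)·0.80^12·0.20^0.
= 0.283468 + 0.206158 + 0.068719 = 0.5583.

P = 0.5583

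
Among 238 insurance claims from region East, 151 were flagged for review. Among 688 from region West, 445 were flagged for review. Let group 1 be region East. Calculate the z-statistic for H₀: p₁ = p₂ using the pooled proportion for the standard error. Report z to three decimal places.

p̂₁ = 151/238 = 0.63445, p̂₂ = 445/688 = 0.64680.
Pooling: p̂ = 596/926 = 0.64363.
SE = √[p̂(1−p̂)(1/n₁+1/n₂)] = √[0.64363·0.35637·(1/238+1/688)] ≈ 0.036016.
z = (p̂₁ − p̂₂)/SE = (0.63445 − 0.64680)/0.036016 = -0.01235/0.036016 = -0.343.

z = -0.343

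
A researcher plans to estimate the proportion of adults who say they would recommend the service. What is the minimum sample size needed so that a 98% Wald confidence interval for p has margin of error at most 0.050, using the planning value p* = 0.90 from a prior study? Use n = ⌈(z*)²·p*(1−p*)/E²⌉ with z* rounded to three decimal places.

For 98% confidence, z* = 2.326.
p*(1−p*) = 0.90·0.10 = 0.0900.
(z*)²·p*(1−p*)/E² = 5.410276·0.0900/0.002500 = 194.770.
Rounding up, n = 195.

n = 195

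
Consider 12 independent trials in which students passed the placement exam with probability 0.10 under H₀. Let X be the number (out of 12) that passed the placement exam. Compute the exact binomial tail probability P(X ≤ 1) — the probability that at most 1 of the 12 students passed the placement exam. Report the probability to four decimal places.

X is binomial with n = 12 and p = 0.10.
P(X ≤ 1) = C(12,0)·0.10^0·0.90^12 + C(12,1)·0.10^1·0.90^11.
= 0.282430 + 0.376573 = 0.6590.

P = 0.6590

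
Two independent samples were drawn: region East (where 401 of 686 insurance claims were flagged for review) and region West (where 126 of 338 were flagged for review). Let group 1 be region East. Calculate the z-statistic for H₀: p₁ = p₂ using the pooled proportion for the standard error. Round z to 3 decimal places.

z = 6.376

p̂₁ = 401/686 = 0.58455, p̂₂ = 126/338 = 0.37278.
Pooling: p̂ = 527/1024 = 0.51465.
Pooled SE = √[0.2497854·0.00441631] ≈ 0.033213.
z = (p̂₁ − p̂₂)/SE = (0.58455 − 0.37278)/0.033213 = 0.21177/0.033213 = 6.376.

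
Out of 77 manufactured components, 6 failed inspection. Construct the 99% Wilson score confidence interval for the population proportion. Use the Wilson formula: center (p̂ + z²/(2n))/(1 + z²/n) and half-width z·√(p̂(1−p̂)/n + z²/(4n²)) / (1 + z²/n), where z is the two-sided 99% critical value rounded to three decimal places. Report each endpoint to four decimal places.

p̂ = 6/77 = 0.07792; z = 2.576, so z² = 6.635776.
Denominator 1 + z²/n = 1 + 6.635776/77 = 1.086179.
Adjusted center: (0.07792 + z²/(2n))/1.086179 = 0.11141.
Radicand: p̂(1−p̂)/n + z²/(4n²) = 0.000933120 + 0.000279802 = 0.001212922.
Half-width = 2.576·√0.001212922/1.086179 = 0.08260.
Interval: 0.11141 ± 0.08260 → (0.0288, 0.1940).

(0.0288, 0.1940)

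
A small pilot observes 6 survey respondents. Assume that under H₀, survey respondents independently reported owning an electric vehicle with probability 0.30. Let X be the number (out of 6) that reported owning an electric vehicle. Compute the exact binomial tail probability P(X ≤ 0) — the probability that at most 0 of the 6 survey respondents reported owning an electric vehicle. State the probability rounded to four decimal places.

P = 0.1176

X ~ Binomial(n=6, p=0.30).
P(X ≤ 0) = C(6,0)·0.30^0·0.70^6.
= 0.117649 = 0.1176.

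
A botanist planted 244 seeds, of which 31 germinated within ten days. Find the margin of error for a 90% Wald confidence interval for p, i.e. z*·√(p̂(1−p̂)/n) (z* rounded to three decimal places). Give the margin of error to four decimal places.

ME = 0.0351

With x = 31 successes in n = 244, p̂ = 0.12705.
Standard error of p̂: √(0.110908/244) = √0.000454540 = 0.021320.
The 90% critical value is z* = 1.645.
ME = 1.645·0.021320 = 0.0351.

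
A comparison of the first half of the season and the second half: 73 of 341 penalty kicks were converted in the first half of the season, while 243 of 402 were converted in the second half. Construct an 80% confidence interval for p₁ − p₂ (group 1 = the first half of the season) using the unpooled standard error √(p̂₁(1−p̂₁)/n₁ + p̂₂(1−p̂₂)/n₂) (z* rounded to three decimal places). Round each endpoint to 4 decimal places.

(-0.4327, -0.3481)

p̂₁ = 73/341 = 0.21408, p̂₂ = 243/402 = 0.60448; p̂₁ − p̂₂ = -0.39040.
Unpooled SE = √(p̂₁(1−p̂₁)/n₁ + p̂₂(1−p̂₂)/n₂) = √(0.000493395 + 0.000594737) = 0.032987.
For 80% confidence, z* = 1.282. Margin = 1.282·0.032987 = 0.04229.
So the interval runs from -0.4327 to -0.3481.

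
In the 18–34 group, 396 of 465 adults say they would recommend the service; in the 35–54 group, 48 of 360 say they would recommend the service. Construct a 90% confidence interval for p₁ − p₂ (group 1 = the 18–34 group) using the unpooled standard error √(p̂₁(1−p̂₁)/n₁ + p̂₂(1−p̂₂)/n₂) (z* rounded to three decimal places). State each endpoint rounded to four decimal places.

p̂₁ = 0.85161, p̂₂ = 0.13333, so the observed difference is 0.71828.
Unpooled SE = √(p̂₁(1−p̂₁)/n₁ + p̂₂(1−p̂₂)/n₂) = √(0.000271760 + 0.000320988) = 0.024346.
The 90% critical value is z* = 1.645. Margin of error = 0.04005.
Interval: 0.71828 ± 0.04005 → (0.6782, 0.7583).

(0.6782, 0.7583)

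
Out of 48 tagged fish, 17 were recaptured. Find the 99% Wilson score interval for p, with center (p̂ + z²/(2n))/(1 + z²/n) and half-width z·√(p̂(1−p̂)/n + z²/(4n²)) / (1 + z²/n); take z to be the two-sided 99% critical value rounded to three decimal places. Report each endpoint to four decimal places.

Here p̂ = 17/48 = 0.35417 and z = 2.576 (z² = 6.635776).
Denominator 1 + z²/n = 1 + 6.635776/48 = 1.138245.
Adjusted center: (0.35417 + z²/(2n))/1.138245 = 0.37188.
Radicand: p̂(1−p̂)/n + z²/(4n²) = 0.004765263 + 0.000720028 = 0.005485291.
Half-width = 2.576·√0.005485291/1.138245 = 0.16761.
Interval: 0.37188 ± 0.16761 → (0.2043, 0.5395).

(0.2043, 0.5395)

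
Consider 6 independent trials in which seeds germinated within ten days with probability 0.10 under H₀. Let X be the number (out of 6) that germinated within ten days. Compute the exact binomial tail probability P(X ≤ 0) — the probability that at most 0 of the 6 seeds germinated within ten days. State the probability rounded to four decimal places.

X ~ Binomial(n=6, p=0.10).
P(X ≤ 0) = C(6,0)·0.10^0·0.90^6.
= 0.531441 = 0.5314.

P = 0.5314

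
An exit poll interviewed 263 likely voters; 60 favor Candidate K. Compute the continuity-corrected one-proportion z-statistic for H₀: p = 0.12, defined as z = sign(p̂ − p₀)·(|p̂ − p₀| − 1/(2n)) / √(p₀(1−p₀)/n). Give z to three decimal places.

With x = 60 successes in n = 263, p̂ = 0.22814. p̂ − p₀ = 0.108137.
1/(2n) = 0.001901.
Corrected numerator: |0.108137| − 0.001901 = 0.106236.
SE₀ = √(0.12·0.88/263) = 0.020038.
z = (+)0.106236/0.020038 = 5.302.

z = 5.302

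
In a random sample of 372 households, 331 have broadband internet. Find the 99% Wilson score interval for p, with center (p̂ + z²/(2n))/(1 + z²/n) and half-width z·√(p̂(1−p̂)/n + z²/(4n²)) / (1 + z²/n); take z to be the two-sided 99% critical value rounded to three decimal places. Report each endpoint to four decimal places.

p̂ = 331/372 = 0.88978; z = 2.576, so z² = 6.635776.
Denominator 1 + z²/n = 1 + 6.635776/372 = 1.017838.
Center = (0.88978 + 0.008919)/1.017838 = 0.88295.
Radicand: p̂(1−p̂)/n + z²/(4n²) = 0.000263623 + 0.000011988 = 0.000275611.
Half-width = 2.576·√0.000275611/1.017838 = 0.04202.
Interval: 0.88295 ± 0.04202 → (0.8409, 0.9250).

(0.8409, 0.9250)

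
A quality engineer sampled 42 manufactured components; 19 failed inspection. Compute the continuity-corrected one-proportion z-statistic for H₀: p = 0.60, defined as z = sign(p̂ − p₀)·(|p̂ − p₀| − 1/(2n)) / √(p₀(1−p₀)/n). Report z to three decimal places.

z = -1.795

With x = 19 successes in n = 42, p̂ = 0.45238. p̂ − p₀ = -0.147619.
Continuity correction 1/(2n) = 1/84 = 0.011905.
Corrected numerator: |-0.147619| − 0.011905 = 0.135714.
Null standard error: √(0.60·0.40/42) = √0.005714286 = 0.075593.
z = (−)0.135714/0.075593 = -1.795.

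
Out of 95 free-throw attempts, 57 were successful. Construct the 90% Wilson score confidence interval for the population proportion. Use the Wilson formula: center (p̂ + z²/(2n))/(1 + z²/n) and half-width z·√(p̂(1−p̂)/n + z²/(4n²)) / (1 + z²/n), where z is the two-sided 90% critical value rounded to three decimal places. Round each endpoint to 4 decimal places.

Here p̂ = 57/95 = 0.60000 and z = 1.645 (z² = 2.706025).
Denominator 1 + z²/n = 1 + 2.706025/95 = 1.028484.
Center = (0.60000 + 0.014242)/1.028484 = 0.59723.
Radicand: p̂(1−p̂)/n + z²/(4n²) = 0.002526316 + 0.000074959 = 0.002601275.
Half-width = 1.645·√0.002601275/1.028484 = 0.08158.
So the interval runs from 0.5157 to 0.6788.

(0.5157, 0.6788)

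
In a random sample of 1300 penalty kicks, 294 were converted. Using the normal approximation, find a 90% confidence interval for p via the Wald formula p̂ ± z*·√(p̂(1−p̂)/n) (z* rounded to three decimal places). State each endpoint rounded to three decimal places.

(0.207, 0.245)

With x = 294 successes in n = 1300, p̂ = 0.22615.
SE = √(p̂(1−p̂)/n) = √(0.175008/1300) = 0.011603.
For 90% confidence, z* = 1.645.
Margin of error: 1.645 × 0.011603 = 0.01909.
So the interval runs from 0.207 to 0.245.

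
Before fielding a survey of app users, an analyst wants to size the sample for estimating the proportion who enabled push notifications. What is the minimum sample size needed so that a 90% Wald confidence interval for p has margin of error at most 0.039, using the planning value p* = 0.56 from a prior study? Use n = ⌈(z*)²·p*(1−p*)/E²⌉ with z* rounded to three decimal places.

z* = 1.645 at the 90% level.
p*(1−p*) = 0.2464.
(z*)²·p*(1−p*)/E² = 2.706025·0.2464/0.001521 = 438.372.
⌈438.372⌉ = 439.

n = 439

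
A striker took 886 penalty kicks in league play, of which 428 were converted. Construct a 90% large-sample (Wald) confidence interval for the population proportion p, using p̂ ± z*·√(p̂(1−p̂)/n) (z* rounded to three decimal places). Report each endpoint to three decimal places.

With x = 428 successes in n = 886, p̂ = 0.48307.
Standard error of p̂: √(0.249713/886) = √0.000281844 = 0.016788.
z* = 1.645 at the 90% level.
Margin = 1.645·0.016788 = 0.02762.
CI: 0.48307 ± 0.02762 = (0.455, 0.511).

(0.455, 0.511)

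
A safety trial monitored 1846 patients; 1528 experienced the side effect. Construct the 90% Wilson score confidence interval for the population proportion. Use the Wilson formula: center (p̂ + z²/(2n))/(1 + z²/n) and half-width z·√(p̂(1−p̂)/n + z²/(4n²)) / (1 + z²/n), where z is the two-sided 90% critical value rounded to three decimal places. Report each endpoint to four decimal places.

(0.8128, 0.8417)

Here p̂ = 1528/1846 = 0.82774 and z = 1.645 (z² = 2.706025).
Denominator 1 + z²/n = 1 + 2.706025/1846 = 1.001466.
Center = (0.82774 + 0.000733)/1.001466 = 0.82726.
Radicand: p̂(1−p̂)/n + z²/(4n²) = 0.000077242 + 0.000000199 = 0.000077441.
Half-width = z·√(radicand)/denom = 1.645·0.008800/1.001466 = 0.01445.
So the interval runs from 0.8128 to 0.8417.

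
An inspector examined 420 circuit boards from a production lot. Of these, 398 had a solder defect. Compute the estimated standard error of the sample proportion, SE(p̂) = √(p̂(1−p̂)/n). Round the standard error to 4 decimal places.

p̂ = 398/420 = 0.94762.
p̂(1−p̂) = 0.94762·0.05238 = 0.049636.
SE = √(0.049636/420) = √0.000118181 = 0.0109.

SE = 0.0109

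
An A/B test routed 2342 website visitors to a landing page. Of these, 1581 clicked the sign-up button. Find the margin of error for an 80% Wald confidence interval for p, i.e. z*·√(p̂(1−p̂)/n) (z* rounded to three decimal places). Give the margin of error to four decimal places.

p̂ = 1581/2342 = 0.67506.
SE = √(p̂(1−p̂)/n) = √(0.219353/2342) = 0.009678.
For 80% confidence, z* = 1.282.
So ME = 0.0124.

ME = 0.0124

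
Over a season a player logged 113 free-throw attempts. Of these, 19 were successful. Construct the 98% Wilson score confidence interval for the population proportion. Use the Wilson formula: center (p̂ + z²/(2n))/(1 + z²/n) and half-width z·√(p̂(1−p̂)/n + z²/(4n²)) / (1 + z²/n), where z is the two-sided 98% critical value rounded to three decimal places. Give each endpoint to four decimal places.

(0.1019, 0.2647)

p̂ = 19/113 = 0.16814; z = 2.326, so z² = 5.410276.
1 + z²/n = 1.047879.
Adjusted center: (0.16814 + z²/(2n))/1.047879 = 0.18330.
Radicand: p̂(1−p̂)/n + z²/(4n²) = 0.001237788 + 0.000105926 = 0.001343714.
Half-width = 2.326·√0.001343714/1.047879 = 0.08137.
So the interval runs from 0.1019 to 0.2647.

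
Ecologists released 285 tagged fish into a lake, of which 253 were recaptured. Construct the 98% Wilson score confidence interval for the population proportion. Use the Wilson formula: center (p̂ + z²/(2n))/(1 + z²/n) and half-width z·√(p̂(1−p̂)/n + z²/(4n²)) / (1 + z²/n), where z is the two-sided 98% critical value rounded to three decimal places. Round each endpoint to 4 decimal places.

Here p̂ = 253/285 = 0.88772 and z = 2.326 (z² = 5.410276).
Denominator 1 + z²/n = 1 + 5.410276/285 = 1.018983.
Adjusted center: (0.88772 + z²/(2n))/1.018983 = 0.88050.
Radicand: p̂(1−p̂)/n + z²/(4n²) = 0.000349732 + 0.000016652 = 0.000366384.
Half-width = 2.326·√0.000366384/1.018983 = 0.04369.
So the interval runs from 0.8368 to 0.9242.

(0.8368, 0.9242)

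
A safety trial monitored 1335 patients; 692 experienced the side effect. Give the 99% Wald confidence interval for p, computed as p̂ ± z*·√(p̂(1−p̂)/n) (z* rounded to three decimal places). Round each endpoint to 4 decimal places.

(0.4831, 0.5536)

p̂ = 692/1335 = 0.51835.
Standard error of p̂: √(0.249663/1335) = √0.000187014 = 0.013675.
z* = 2.576 at the 99% level.
Margin = 2.576·0.013675 = 0.03523.
CI: 0.51835 ± 0.03523 = (0.4831, 0.5536).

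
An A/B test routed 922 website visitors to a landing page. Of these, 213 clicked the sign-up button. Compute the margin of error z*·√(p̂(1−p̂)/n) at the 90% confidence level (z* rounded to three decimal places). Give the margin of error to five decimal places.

ME = 0.02283

With x = 213 successes in n = 922, p̂ = 0.23102.
SE = √(p̂(1−p̂)/n) = √(0.177650/922) = 0.013881.
The 90% critical value is z* = 1.645.
So ME = 0.02283.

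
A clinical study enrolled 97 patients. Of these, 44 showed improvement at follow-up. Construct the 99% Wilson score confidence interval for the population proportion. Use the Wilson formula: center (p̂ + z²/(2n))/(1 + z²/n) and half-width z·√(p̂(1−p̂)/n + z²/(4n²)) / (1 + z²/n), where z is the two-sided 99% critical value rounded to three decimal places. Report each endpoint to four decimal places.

p̂ = 44/97 = 0.45361; z = 2.576, so z² = 6.635776.
1 + z²/n = 1.068410.
Adjusted center: (0.45361 + z²/(2n))/1.068410 = 0.45658.
Radicand: p̂(1−p̂)/n + z²/(4n²) = 0.002555132 + 0.000176315 = 0.002731447.
Half-width = 2.576·√0.002731447/1.068410 = 0.12601.
Interval: 0.45658 ± 0.12601 → (0.3306, 0.5826).

(0.3306, 0.5826)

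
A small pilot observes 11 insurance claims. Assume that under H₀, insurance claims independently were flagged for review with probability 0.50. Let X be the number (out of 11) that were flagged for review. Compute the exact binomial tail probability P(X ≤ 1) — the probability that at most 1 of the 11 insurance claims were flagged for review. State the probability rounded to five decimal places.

P = 0.00586

X ~ Binomial(n=11, p=0.50).
P(X ≤ 1) = C(11,0)·0.50^0·0.50^11 + C(11,1)·0.50^1·0.50^10.
= 0.000488 + 0.005371 = 0.00586.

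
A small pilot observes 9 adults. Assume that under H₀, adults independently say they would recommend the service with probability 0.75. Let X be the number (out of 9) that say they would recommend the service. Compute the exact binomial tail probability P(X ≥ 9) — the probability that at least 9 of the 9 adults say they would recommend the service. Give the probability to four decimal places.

P = 0.0751

X is binomial with n = 9 and p = 0.75.
P(X ≥ 9) = C(9,9)·0.75^9·0.25^0.
= 0.075085 = 0.0751.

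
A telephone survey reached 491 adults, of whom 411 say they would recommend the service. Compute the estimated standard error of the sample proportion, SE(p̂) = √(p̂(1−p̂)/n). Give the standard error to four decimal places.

SE = 0.0167

Sample proportion p̂ = 411/491 = 0.83707.
p̂(1−p̂) = 0.136384.
SE = √(0.136384/491) = 0.0167.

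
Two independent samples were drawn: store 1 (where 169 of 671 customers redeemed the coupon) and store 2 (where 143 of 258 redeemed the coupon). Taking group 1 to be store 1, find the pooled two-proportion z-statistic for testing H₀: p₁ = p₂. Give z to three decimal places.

Sample proportions: p̂₁ = 169/671 = 0.25186 and p̂₂ = 143/258 = 0.55426.
Pooled p̂ = (169+143)/(671+258) = 312/929 = 0.33584.
Pooled SE = √[0.2230531·0.00536628] ≈ 0.034597.
z = -0.30240/0.034597 = -8.741.

z = -8.741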